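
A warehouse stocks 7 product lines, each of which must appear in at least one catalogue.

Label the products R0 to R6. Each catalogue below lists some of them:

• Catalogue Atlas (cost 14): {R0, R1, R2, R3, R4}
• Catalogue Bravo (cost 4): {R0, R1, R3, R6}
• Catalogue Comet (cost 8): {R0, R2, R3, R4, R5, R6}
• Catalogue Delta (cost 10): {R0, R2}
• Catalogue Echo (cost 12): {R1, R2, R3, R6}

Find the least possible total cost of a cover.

Bravo, Comet together cover every product (Bravo ∪ Comet = {R0, R1, R2, R3, R4, R5, R6}); total cost 4 + 8 = 12.
No covering selection has total cost below 12.

12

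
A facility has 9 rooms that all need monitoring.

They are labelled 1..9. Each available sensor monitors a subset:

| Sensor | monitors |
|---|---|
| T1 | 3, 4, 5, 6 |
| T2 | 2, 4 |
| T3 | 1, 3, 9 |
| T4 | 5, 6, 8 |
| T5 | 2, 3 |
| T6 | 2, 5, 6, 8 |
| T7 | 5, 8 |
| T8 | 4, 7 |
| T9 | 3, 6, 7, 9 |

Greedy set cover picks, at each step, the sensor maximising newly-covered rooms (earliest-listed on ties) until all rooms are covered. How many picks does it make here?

Greedy: pick T1 (covers 4 new) → pick T3 (covers 2 new) → pick T6 (covers 2 new) → pick T8 (covers 1 new). Total picks: 4.
(The true minimum cover uses only 3 sensors, so greedy is not optimal here.)

4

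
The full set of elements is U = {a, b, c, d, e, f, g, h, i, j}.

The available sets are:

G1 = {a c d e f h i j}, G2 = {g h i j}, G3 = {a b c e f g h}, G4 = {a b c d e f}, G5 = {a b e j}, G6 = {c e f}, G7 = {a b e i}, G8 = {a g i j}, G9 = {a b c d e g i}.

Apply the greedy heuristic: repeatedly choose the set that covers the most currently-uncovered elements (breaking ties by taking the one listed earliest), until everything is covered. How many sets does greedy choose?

2

Greedy: pick G1 (covers 8 new) → pick G3 (covers 2 new). Total picks: 2.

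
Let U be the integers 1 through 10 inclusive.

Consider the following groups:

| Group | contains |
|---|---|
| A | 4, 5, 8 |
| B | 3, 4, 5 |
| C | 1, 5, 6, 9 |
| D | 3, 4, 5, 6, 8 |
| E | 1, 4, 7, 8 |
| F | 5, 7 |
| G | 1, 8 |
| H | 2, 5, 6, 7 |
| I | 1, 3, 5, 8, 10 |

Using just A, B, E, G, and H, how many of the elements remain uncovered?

Union of A, B, E, G, H = {1, 2, 3, 4, 5, 6, 7, 8}.
Not covered: 9, 10 — 2 elements.

2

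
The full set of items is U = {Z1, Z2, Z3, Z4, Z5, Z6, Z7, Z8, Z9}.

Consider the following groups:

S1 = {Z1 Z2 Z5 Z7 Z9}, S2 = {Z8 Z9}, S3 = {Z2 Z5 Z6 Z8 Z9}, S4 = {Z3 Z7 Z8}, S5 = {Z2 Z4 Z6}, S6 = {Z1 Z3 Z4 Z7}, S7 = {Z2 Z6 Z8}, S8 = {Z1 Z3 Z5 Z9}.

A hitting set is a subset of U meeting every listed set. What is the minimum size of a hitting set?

3

Take H = {Z3, Z6, Z9}. Each listed group contains at least one of these, so H is a hitting set of size 3.
No choice of 2 items meets every group, so 3 is the minimum.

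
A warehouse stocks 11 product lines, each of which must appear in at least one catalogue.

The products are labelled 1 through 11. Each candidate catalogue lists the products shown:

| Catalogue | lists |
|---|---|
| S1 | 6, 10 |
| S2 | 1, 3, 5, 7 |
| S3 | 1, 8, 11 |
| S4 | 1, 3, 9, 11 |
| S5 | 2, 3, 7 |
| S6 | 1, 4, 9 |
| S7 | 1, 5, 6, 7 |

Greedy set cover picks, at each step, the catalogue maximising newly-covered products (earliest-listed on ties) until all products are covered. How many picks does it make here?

Greedy: pick S2 (covers 4 new) → pick S1 (covers 2 new) → pick S3 (covers 2 new) → pick S6 (covers 2 new) → pick S5 (covers 1 new). Total picks: 5.

5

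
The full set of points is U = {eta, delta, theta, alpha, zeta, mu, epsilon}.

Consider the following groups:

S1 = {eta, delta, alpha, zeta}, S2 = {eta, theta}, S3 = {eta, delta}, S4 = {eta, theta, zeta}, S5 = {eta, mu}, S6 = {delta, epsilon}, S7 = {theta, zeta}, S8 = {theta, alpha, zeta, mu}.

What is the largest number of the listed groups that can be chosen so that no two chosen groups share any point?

S5, S6, S7 are pairwise disjoint (S5={eta,mu}; S6={delta,epsilon}; S7={theta,zeta}).
Every remaining group overlaps one of these, and no 4 of the listed groups are pairwise disjoint, so 3 is the maximum.

3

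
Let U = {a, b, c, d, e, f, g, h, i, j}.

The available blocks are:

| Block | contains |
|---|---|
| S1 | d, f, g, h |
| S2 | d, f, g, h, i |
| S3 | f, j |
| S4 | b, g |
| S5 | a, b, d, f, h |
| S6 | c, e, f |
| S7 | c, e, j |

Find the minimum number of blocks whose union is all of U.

3

S2, S5, and S7 cover everything between them: the union {a, b, c, d, e, f, g, h, i, j} is all of U.
Only S5 contains a, so S5 is forced; the remaining 5 elements need at least 2 more blocks (each remaining block adds at most 3) — so at least 3 blocks are needed, and 3 is optimal.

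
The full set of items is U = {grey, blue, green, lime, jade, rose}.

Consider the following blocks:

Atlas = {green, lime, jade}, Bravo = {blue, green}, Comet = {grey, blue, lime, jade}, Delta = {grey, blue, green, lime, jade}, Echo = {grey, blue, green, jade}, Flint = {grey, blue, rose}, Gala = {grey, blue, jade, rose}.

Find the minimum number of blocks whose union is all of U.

Take {Atlas, Gala}. Their union is {grey, blue, green, lime, jade, rose}, which is all 6 items.
No single block has all 6 items (the largest, Delta, has 5), so 2 is optimal.

2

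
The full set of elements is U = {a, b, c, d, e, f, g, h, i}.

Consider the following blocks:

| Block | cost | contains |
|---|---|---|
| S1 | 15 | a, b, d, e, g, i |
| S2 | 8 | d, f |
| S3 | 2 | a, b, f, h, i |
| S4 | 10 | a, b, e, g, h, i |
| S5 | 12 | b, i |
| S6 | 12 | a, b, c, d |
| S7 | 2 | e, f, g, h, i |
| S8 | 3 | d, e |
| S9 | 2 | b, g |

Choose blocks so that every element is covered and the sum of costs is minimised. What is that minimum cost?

S6, S7 together cover every element (S6 ∪ S7 = {a, b, c, d, e, f, g, h, i}); total cost 12 + 2 = 14.
The greedy pick S3, S7, S8, S6 costs 19; no covering selection beats 14.

14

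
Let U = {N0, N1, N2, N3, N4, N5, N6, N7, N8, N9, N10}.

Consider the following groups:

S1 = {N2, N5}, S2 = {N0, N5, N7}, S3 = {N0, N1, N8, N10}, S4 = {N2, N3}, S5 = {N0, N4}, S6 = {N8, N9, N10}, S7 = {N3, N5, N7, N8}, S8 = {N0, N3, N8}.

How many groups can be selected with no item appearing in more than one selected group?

3

S4, S5, S6 are pairwise disjoint (S4={N2,N3}; S5={N0,N4}; S6={N8,N9,N10}).
Every remaining group overlaps one of these, and no 4 of the listed groups are pairwise disjoint, so 3 is the maximum.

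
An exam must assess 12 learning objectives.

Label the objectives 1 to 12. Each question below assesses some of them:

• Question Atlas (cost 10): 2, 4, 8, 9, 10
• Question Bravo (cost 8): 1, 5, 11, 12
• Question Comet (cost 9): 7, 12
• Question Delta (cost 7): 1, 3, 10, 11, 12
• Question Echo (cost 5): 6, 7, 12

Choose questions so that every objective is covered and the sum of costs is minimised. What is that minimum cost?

30

Atlas, Bravo, Delta, Echo together cover every objective (Atlas ∪ Bravo ∪ Delta ∪ Echo = {1, 2, 3, 4, 5, 6, 7, 8, 9, 10, 11, 12}); total cost 10 + 8 + 7 + 5 = 30.
No covering selection has total cost below 30.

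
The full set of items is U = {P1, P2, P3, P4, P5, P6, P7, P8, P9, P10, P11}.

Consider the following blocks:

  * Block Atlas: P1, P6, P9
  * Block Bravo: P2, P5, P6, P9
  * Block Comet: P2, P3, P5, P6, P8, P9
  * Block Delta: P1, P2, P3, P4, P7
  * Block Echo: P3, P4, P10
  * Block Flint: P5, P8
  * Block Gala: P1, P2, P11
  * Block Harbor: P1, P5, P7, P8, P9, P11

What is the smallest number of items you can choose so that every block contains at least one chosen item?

3

Take H = {P1, P3, P5}. Each listed block contains at least one of these, so H is a hitting set of size 3.
The blocks Atlas, Echo, Flint are pairwise disjoint, so any hitting set needs a separate item for each — at least 3. Hence 3 is optimal.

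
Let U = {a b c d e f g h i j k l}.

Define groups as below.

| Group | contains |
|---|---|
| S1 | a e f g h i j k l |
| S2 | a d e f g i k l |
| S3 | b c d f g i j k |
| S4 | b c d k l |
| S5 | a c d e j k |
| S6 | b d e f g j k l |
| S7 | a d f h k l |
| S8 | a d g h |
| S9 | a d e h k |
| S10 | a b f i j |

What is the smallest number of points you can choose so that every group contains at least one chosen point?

2

Take T = {a, d}. Each listed group contains at least one of these, so T is a hitting set of size 2.
No single point lies in every group, so at least 2 are needed and 2 is optimal.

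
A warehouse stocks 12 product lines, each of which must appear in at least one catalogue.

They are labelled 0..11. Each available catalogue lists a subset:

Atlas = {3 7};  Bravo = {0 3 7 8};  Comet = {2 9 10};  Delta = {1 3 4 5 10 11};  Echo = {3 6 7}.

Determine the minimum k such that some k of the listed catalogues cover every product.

Take {Bravo, Comet, Delta, Echo}. Their union is {0, 1, 2, 3, 4, 5, 6, 7, 8, 9, 10, 11}, which is all 12 products.
No 3 of the 5 catalogues cover everything (all 10 combinations miss at least one product), so 4 is optimal.

4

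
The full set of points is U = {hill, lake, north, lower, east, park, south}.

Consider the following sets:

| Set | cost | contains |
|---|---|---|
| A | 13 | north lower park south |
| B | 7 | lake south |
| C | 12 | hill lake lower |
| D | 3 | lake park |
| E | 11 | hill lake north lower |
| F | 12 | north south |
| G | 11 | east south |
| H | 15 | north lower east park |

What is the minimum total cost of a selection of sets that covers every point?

D, E, G together cover every point (D ∪ E ∪ G = {hill, lake, north, lower, east, park, south}); total cost 3 + 11 + 11 = 25.
No covering selection has total cost below 25.

25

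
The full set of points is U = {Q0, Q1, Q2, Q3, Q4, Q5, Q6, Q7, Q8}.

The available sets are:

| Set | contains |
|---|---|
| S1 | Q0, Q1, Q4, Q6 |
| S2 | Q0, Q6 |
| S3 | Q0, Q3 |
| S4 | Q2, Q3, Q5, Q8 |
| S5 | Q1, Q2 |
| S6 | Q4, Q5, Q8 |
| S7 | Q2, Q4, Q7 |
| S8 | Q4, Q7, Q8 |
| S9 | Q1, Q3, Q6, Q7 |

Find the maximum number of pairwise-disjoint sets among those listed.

3

S2, S5, S8 are pairwise disjoint (S2={Q0,Q6}; S5={Q1,Q2}; S8={Q4,Q7,Q8}).
Every remaining set overlaps one of these, and no 4 of the listed sets are pairwise disjoint, so 3 is the maximum.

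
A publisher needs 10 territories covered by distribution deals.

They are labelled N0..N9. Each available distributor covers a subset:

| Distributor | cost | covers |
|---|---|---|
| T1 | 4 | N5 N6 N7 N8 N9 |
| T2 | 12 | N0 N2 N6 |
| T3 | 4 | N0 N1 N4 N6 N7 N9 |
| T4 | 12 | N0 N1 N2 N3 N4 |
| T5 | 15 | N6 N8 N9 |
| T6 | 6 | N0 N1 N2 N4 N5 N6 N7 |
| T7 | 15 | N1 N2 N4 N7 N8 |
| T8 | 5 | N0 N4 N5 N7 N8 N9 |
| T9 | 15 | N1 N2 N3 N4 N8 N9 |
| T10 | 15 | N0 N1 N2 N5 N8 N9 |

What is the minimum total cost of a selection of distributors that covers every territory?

16

T1, T4 together cover every territory (T1 ∪ T4 = {N0, N1, N2, N3, N4, N5, N6, N7, N8, N9}); total cost 4 + 12 = 16.
The greedy pick T3, T1, T4 costs 20; no covering selection beats 16.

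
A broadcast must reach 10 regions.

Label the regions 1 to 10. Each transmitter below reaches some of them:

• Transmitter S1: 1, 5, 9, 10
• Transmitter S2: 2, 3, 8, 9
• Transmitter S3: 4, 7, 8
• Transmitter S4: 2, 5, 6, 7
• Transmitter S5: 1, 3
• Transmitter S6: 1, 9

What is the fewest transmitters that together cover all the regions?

Take {S1, S2, S3, S4}. Their union is {1, 2, 3, 4, 5, 6, 7, 8, 9, 10}, which is all 10 regions.
No 3 of the 6 transmitters cover everything (all 20 combinations miss at least one region), so 4 is optimal.

4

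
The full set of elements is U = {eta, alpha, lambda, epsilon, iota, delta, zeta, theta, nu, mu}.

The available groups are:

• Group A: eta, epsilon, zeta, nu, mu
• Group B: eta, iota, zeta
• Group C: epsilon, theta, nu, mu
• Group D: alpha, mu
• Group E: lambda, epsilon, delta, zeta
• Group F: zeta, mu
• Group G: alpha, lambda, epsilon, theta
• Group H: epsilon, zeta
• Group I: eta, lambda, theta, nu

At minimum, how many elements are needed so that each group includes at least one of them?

3

T = {alpha, zeta, nu} meets every group (each contains at least one member of T), and |T| = 3.
The groups D, H, I are pairwise disjoint, so any hitting set needs a separate element for each — at least 3. Hence 3 is optimal.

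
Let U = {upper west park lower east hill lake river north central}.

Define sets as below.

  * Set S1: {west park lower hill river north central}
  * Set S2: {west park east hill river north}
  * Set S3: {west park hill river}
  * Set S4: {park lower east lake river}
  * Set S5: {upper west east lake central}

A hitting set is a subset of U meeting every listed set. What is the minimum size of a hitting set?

2

The 2 items {park, central} hit every set.
No single item lies in every set, so at least 2 are needed and 2 is optimal.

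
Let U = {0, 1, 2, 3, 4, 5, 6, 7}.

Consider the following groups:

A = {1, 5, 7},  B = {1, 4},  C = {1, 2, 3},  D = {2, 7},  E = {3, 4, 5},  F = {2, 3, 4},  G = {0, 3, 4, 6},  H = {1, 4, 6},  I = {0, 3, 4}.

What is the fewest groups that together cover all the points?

A, C, and G cover everything between them: the union {0, 1, 2, 3, 4, 5, 6, 7} is all of U.
No 2 of the 9 groups cover everything (all 36 combinations miss at least one point), so 3 is optimal.

3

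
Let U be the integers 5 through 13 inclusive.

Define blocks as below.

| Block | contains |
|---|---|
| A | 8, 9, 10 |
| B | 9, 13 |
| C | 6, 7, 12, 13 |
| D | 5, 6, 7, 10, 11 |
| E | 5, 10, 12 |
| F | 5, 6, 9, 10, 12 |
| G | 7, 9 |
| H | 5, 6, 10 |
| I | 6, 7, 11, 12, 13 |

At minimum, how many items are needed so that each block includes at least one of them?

Take T = {6, 9, 12}. Each listed block contains at least one of these, so T is a hitting set of size 3.
No choice of 2 items meets every block, so 3 is the minimum.

3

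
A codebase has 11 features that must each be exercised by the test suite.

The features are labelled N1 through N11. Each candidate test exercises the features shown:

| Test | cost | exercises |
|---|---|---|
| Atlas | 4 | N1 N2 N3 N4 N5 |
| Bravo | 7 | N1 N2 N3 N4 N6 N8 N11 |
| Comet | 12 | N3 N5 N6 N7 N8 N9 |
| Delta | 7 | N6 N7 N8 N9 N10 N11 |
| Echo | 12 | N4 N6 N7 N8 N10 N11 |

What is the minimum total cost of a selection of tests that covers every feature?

11

Atlas, Delta together cover every feature (Atlas ∪ Delta = {N1, N2, N3, N4, N5, N6, N7, N8, N9, N10, N11}); total cost 4 + 7 = 11.
No covering selection has total cost below 11.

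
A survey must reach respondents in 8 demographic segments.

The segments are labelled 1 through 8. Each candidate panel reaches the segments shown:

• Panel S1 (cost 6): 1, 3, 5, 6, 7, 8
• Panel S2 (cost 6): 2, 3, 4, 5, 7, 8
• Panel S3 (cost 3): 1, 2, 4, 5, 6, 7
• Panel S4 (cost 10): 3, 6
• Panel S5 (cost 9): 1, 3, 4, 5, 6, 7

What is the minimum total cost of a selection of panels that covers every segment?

9

S1, S3 together cover every segment (S1 ∪ S3 = {1, 2, 3, 4, 5, 6, 7, 8}); total cost 6 + 3 = 9.
No covering selection has total cost below 9.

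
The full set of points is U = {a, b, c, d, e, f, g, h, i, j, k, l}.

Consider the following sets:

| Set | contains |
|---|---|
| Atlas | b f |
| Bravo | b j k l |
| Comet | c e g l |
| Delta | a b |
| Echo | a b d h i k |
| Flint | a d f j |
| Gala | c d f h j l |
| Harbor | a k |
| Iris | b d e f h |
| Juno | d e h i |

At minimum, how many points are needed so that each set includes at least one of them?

4

T = {a, b, d, e} meets every set (each contains at least one member of T), and |T| = 4.
No choice of 3 points meets every set, so 4 is the minimum.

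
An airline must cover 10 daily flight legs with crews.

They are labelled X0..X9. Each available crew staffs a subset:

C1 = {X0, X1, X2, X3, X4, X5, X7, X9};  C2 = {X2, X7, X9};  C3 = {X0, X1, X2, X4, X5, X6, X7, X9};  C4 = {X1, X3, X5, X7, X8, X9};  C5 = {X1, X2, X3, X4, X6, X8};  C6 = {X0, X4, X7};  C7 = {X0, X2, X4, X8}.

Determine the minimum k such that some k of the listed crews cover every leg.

2

C1 and C5 together: C1 ∪ C5 = {X0, X1, X2, X3, X4, X5, X6, X7, X8, X9} — every leg is covered.
No single crew has all 10 legs (the largest, C1, has 8), so 2 is optimal.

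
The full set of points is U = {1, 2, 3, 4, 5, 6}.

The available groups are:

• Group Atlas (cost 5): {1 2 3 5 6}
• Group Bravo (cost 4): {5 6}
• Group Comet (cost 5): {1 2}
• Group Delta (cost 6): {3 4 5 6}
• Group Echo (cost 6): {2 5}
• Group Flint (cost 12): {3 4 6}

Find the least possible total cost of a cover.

11

Comet, Delta together cover every point (Comet ∪ Delta = {1, 2, 3, 4, 5, 6}); total cost 5 + 6 = 11.
No covering selection has total cost below 11.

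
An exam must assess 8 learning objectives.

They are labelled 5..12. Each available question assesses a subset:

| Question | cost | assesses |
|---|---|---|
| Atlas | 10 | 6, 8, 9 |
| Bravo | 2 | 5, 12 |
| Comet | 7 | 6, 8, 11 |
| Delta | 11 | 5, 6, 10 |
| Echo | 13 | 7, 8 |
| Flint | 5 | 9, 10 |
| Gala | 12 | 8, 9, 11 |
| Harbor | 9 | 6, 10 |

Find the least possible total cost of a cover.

27

Bravo, Comet, Echo, Flint together cover every objective (Bravo ∪ Comet ∪ Echo ∪ Flint = {5, 6, 7, 8, 9, 10, 11, 12}); total cost 2 + 7 + 13 + 5 = 27.
No covering selection has total cost below 27.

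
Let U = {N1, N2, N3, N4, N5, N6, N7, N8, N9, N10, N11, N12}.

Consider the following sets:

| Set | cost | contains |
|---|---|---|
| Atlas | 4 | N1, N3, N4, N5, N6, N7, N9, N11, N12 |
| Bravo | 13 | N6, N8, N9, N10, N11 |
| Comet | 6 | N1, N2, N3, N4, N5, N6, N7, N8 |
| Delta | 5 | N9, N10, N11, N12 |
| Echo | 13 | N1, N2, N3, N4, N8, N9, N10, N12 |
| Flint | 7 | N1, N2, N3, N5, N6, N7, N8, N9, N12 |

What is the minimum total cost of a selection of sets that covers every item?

11

Comet, Delta together cover every item (Comet ∪ Delta = {N1, N2, N3, N4, N5, N6, N7, N8, N9, N10, N11, N12}); total cost 6 + 5 = 11.
The greedy pick Atlas, Comet, Delta costs 15; no covering selection beats 11.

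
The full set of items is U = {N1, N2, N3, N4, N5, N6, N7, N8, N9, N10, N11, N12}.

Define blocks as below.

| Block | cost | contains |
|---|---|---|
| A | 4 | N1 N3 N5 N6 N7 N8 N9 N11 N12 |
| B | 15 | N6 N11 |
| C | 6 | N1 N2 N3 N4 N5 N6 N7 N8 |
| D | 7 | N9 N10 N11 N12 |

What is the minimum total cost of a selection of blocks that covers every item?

C, D together cover every item (C ∪ D = {N1, N2, N3, N4, N5, N6, N7, N8, N9, N10, N11, N12}); total cost 6 + 7 = 13.
The greedy pick A, C, D costs 17; no covering selection beats 13.

13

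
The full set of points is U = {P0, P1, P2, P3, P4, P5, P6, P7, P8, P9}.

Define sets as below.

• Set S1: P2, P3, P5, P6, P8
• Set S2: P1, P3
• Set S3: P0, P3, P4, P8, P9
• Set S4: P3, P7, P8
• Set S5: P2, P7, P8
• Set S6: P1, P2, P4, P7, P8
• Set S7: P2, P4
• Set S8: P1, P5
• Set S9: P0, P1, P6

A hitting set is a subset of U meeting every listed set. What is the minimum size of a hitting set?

The 3 points {P1, P4, P8} hit every set.
The sets S4, S7, S9 are pairwise disjoint, so any hitting set needs a separate point for each — at least 3. Hence 3 is optimal.

3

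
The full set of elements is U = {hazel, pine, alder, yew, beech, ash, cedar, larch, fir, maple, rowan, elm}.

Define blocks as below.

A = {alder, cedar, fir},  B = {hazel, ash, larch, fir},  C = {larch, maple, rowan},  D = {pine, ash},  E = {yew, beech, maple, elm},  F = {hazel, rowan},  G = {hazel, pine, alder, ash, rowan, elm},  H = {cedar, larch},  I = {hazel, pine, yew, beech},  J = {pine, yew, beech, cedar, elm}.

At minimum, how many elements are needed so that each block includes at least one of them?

4

Take T = {hazel, ash, cedar, maple}. Each listed block contains at least one of these, so T is a hitting set of size 4.
The blocks D, E, F, H are pairwise disjoint, so any hitting set needs a separate element for each — at least 4. Hence 4 is optimal.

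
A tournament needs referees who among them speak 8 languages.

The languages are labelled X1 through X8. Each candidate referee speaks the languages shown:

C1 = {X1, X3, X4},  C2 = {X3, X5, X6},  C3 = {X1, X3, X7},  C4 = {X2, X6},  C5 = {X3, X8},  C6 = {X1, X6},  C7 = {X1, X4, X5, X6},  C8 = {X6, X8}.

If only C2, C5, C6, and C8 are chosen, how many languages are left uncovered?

3

Union of C2, C5, C6, C8 = {X1, X3, X5, X6, X8}.
Not covered: X2, X4, X7 — 3 languages.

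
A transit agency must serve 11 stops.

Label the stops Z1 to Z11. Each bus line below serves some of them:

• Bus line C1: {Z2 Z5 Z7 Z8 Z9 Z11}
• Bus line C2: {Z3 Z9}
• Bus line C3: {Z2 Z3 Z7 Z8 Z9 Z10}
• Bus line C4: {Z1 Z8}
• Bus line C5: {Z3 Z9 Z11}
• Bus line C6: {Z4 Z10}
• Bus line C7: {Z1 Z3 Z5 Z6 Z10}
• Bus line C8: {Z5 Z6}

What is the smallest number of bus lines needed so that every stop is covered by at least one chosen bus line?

Take {C1, C6, C7}. Their union is {Z1, Z2, Z3, Z4, Z5, Z6, Z7, Z8, Z9, Z10, Z11}, which is all 11 stops.
Only C6 contains Z4, so C6 is forced; the remaining 9 stops need at least 2 more bus lines (each remaining bus line adds at most 6) — so at least 3 bus lines are needed, and 3 is optimal.

3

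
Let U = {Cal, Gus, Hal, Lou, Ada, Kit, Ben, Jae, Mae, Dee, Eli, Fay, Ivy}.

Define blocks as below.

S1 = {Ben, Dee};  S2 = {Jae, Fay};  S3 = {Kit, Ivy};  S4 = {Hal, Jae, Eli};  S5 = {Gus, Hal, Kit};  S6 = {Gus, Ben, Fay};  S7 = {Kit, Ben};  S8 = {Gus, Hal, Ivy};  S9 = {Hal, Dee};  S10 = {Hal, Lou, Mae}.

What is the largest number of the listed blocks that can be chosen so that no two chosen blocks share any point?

S1, S2, S3, S10 are pairwise disjoint (S1={Ben,Dee}; S2={Jae,Fay}; S3={Kit,Ivy}; S10={Hal,Lou,Mae}).
Every remaining block overlaps one of these, and no 5 of the listed blocks are pairwise disjoint, so 4 is the maximum.

4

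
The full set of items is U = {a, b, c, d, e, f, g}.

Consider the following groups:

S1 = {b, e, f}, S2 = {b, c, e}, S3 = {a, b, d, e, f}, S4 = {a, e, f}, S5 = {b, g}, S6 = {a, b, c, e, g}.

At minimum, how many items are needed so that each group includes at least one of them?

2

H = {e, g} meets every group (each contains at least one member of H), and |H| = 2.
The groups S4, S5 are pairwise disjoint, so any hitting set needs a separate item for each — at least 2. Hence 2 is optimal.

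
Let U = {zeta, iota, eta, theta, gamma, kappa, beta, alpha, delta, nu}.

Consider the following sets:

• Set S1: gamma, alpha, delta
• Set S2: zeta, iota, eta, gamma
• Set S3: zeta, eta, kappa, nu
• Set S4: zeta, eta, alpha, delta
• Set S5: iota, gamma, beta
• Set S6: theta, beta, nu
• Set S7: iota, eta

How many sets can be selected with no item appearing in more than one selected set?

S1, S6, S7 are pairwise disjoint (S1={gamma,alpha,delta}; S6={theta,beta,nu}; S7={iota,eta}).
Every remaining set overlaps one of these, and no 4 of the listed sets are pairwise disjoint, so 3 is the maximum.

3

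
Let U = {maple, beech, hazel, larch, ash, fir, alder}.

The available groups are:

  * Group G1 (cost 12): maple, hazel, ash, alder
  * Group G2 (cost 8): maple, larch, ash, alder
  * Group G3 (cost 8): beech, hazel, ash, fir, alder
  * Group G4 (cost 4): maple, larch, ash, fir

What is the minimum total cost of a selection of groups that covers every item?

12

G3, G4 together cover every item (G3 ∪ G4 = {maple, beech, hazel, larch, ash, fir, alder}); total cost 8 + 4 = 12.
No covering selection has total cost below 12.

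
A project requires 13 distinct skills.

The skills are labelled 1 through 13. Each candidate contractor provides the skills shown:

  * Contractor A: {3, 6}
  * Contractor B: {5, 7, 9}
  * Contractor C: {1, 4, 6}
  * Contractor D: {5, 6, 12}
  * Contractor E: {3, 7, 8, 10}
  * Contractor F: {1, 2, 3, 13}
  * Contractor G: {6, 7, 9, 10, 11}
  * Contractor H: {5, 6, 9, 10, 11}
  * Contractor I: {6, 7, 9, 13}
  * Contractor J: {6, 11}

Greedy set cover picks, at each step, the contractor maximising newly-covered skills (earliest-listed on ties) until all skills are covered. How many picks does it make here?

5

Greedy: pick G (covers 5 new) → pick F (covers 4 new) → pick D (covers 2 new) → pick C (covers 1 new) → pick E (covers 1 new). Total picks: 5.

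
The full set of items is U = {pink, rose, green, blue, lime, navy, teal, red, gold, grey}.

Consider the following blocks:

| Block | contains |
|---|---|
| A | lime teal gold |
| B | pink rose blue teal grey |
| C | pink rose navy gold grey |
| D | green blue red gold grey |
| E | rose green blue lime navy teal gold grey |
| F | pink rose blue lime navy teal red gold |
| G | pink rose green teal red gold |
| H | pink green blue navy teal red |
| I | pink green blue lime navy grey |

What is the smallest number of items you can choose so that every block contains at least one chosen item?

2

The 2 items {blue, gold} hit every block.
No single item lies in every block, so at least 2 are needed and 2 is optimal.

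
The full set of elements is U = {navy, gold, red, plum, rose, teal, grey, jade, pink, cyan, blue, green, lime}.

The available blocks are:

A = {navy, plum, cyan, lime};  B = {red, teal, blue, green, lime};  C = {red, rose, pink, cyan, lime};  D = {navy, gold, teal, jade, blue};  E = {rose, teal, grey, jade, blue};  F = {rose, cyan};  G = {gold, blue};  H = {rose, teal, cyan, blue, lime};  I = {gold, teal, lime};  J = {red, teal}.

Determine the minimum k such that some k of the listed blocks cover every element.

5

A, B, C, E, and G cover everything between them: the union {navy, gold, red, plum, rose, teal, grey, jade, pink, cyan, blue, green, lime} is all of U.
No 4 of the 10 blocks cover everything (all 210 combinations miss at least one element), so 5 is optimal.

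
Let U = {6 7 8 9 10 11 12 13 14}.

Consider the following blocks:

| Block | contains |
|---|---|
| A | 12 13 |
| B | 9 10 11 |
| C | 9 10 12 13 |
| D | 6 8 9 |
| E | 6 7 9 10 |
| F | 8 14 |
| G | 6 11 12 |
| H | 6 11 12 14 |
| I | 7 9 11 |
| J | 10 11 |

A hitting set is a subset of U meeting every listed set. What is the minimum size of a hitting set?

4

The 4 elements {7, 8, 11, 12} hit every block.
No choice of 3 elements meets every block, so 4 is the minimum.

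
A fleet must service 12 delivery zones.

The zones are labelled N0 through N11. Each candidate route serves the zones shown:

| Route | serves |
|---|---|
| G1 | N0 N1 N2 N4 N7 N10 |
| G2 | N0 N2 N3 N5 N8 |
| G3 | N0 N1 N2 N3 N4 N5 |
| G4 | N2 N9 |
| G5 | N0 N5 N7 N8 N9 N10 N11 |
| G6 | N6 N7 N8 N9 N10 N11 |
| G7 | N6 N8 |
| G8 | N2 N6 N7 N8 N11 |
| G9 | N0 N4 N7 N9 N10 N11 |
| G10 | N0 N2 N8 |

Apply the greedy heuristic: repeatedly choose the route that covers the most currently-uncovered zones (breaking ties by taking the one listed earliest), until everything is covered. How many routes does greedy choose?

3

Greedy: pick G5 (covers 7 new) → pick G3 (covers 4 new) → pick G6 (covers 1 new). Total picks: 3.
(The true minimum cover uses only 2 routes, so greedy is not optimal here.)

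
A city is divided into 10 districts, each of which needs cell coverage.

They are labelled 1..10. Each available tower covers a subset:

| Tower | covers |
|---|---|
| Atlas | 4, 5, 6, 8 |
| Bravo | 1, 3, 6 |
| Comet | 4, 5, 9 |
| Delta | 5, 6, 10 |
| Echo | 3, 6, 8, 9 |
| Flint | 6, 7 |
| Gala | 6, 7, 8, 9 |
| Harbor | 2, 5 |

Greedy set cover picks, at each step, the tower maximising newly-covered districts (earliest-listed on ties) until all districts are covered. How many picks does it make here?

5

Greedy: pick Atlas (covers 4 new) → pick Bravo (covers 2 new) → pick Gala (covers 2 new) → pick Delta (covers 1 new) → pick Harbor (covers 1 new). Total picks: 5.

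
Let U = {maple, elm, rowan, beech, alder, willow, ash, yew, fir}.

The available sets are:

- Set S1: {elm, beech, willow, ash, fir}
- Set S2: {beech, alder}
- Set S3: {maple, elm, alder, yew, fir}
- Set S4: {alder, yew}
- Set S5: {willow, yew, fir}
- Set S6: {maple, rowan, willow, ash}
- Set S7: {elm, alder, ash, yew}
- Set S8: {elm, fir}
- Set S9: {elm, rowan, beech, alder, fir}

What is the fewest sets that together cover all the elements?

3

S1 and S6 and S7 together: S1 ∪ S6 ∪ S7 = {maple, elm, rowan, beech, alder, willow, ash, yew, fir} — every element is covered.
No 2 of the 9 sets cover everything (all 36 combinations miss at least one element), so 3 is optimal.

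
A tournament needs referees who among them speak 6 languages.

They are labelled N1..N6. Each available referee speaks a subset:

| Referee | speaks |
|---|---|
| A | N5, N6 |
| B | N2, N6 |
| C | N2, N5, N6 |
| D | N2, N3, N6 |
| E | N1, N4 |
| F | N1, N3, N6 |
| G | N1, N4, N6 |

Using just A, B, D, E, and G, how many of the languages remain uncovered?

Union of A, B, D, E, G = {N1, N2, N3, N4, N5, N6} — that's every language, so 0 are uncovered.

0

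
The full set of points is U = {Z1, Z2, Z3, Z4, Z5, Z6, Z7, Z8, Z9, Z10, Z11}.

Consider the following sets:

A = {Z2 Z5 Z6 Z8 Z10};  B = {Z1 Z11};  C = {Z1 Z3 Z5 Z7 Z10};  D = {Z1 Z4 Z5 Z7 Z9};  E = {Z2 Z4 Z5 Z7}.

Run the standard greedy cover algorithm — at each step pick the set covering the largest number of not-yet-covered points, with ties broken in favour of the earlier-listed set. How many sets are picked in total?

4

Greedy: pick A (covers 5 new) → pick D (covers 4 new) → pick B (covers 1 new) → pick C (covers 1 new). Total picks: 4.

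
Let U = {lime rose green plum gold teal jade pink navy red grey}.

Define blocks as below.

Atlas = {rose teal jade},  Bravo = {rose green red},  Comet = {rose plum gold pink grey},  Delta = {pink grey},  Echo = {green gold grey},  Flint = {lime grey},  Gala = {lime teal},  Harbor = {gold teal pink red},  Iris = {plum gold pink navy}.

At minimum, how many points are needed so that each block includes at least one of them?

4

Take H = {rose, teal, pink, grey}. Each listed block contains at least one of these, so H is a hitting set of size 4.
No choice of 3 points meets every block, so 4 is the minimum.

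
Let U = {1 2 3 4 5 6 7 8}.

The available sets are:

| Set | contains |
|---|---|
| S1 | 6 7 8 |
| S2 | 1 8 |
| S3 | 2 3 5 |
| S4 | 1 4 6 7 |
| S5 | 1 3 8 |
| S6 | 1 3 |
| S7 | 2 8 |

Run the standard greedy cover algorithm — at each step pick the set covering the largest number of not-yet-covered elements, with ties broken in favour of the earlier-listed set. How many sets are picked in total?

3

Greedy: pick S4 (covers 4 new) → pick S3 (covers 3 new) → pick S1 (covers 1 new). Total picks: 3.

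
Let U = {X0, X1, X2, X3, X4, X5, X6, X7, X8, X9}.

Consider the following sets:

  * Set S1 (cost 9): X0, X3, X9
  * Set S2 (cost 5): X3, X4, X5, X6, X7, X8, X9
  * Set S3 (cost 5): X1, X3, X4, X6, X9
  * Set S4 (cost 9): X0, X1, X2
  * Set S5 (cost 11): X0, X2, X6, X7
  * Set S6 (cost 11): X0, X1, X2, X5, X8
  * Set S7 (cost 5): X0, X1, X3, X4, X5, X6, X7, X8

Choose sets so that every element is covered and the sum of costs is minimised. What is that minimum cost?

S2, S4 together cover every element (S2 ∪ S4 = {X0, X1, X2, X3, X4, X5, X6, X7, X8, X9}); total cost 5 + 9 = 14.
The greedy pick S7, S2, S4 costs 19; no covering selection beats 14.

14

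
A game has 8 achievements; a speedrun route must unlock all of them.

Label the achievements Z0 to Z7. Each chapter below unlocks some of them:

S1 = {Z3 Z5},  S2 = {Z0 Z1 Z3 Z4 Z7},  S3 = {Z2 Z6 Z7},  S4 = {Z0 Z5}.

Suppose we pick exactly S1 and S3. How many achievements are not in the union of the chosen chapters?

3

Union of S1, S3 = {Z2, Z3, Z5, Z6, Z7}.
Not covered: Z0, Z1, Z4 — 3 achievements.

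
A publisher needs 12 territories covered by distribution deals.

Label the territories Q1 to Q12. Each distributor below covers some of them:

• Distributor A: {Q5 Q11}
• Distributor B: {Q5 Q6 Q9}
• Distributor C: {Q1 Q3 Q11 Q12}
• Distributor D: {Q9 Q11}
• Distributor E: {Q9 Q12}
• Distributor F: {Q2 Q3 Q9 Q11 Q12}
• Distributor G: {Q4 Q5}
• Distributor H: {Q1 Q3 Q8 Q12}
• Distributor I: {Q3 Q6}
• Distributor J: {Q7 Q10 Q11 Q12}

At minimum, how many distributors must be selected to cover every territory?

5

B and F and G and H and J together: B ∪ F ∪ G ∪ H ∪ J = {Q1, Q2, Q3, Q4, Q5, Q6, Q7, Q8, Q9, Q10, Q11, Q12} — every territory is covered.
Only F contains Q2, so F is forced; the remaining 7 territories need at least 4 more distributors (each remaining distributor adds at most 2) — so at least 5 distributors are needed, and 5 is optimal.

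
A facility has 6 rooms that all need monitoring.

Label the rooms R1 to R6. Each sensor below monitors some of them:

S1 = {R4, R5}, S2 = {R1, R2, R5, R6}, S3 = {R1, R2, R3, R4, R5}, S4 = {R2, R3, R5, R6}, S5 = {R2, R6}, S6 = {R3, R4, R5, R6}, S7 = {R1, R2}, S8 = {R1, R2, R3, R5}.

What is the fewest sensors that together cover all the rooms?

Take {S3, S6}. Their union is {R1, R2, R3, R4, R5, R6}, which is all 6 rooms.
No single sensor has all 6 rooms (the largest, S3, has 5), so 2 is optimal.

2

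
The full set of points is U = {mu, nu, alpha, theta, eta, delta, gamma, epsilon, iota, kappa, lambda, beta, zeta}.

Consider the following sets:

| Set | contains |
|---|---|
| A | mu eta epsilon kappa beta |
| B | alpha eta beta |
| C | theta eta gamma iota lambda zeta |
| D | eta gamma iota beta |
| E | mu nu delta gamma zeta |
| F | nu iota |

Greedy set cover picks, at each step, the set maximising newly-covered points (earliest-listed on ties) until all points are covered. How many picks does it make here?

4

Greedy: pick C (covers 6 new) → pick A (covers 4 new) → pick E (covers 2 new) → pick B (covers 1 new). Total picks: 4.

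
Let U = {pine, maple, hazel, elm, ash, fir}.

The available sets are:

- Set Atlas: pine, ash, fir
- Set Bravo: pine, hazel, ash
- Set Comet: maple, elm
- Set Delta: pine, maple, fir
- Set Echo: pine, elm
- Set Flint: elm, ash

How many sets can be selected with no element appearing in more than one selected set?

2

Atlas, Comet are pairwise disjoint (Atlas={pine,ash,fir}; Comet={maple,elm}).
Every remaining set overlaps one of these, and no 3 of the listed sets are pairwise disjoint, so 2 is the maximum.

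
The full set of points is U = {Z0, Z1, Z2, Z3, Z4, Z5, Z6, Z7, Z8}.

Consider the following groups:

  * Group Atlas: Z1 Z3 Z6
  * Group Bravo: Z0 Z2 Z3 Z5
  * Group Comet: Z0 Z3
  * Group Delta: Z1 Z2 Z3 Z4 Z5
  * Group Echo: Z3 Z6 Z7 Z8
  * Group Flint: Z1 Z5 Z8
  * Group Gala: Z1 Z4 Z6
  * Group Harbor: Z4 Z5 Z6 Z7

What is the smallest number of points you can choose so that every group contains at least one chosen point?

3

Take H = {Z1, Z3, Z4}. Each listed group contains at least one of these, so H is a hitting set of size 3.
No choice of 2 points meets every group, so 3 is the minimum.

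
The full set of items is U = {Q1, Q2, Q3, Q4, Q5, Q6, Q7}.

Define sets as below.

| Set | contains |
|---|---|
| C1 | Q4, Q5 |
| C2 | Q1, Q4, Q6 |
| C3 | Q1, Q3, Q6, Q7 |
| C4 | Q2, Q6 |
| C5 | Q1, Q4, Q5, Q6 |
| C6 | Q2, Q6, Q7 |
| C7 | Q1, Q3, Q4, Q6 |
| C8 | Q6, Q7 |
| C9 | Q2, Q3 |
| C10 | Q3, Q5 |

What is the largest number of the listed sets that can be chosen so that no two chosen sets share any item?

C1, C8, C9 are pairwise disjoint (C1={Q4,Q5}; C8={Q6,Q7}; C9={Q2,Q3}).
Every remaining set overlaps one of these, and no 4 of the listed sets are pairwise disjoint, so 3 is the maximum.

3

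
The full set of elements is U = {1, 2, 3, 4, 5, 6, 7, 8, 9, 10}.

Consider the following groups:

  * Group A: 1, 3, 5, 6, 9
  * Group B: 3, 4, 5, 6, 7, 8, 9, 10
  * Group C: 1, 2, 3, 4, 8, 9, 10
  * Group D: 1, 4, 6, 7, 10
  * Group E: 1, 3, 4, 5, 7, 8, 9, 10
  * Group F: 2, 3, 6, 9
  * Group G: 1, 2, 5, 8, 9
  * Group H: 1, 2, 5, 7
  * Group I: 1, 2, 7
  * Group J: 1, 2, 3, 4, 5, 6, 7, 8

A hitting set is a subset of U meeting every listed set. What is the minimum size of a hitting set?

The 2 elements {7, 9} hit every group.
No single element lies in every group, so at least 2 are needed and 2 is optimal.

2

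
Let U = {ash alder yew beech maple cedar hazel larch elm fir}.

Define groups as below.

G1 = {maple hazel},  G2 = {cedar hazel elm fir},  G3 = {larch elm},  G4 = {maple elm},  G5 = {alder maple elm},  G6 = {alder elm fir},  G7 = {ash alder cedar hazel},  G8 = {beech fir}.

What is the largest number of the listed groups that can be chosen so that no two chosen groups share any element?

3

G1, G3, G8 are pairwise disjoint (G1={maple,hazel}; G3={larch,elm}; G8={beech,fir}).
Every remaining group overlaps one of these, and no 4 of the listed groups are pairwise disjoint, so 3 is the maximum.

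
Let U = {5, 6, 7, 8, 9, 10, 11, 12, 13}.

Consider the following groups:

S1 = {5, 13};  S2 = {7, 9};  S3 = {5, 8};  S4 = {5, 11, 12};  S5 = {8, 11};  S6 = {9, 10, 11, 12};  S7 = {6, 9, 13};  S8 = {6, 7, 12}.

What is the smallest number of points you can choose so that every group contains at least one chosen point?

4

Take H = {5, 6, 9, 11}. Each listed group contains at least one of these, so H is a hitting set of size 4.
No choice of 3 points meets every group, so 4 is the minimum.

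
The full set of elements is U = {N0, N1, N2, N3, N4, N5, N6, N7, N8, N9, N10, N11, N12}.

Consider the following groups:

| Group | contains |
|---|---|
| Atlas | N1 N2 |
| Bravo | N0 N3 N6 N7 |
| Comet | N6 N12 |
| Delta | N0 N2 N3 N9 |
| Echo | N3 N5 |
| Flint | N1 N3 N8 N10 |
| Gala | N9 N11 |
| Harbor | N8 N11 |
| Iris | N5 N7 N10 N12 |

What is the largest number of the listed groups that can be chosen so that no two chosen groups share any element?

Atlas, Comet, Echo, Gala are pairwise disjoint (Atlas={N1,N2}; Comet={N6,N12}; Echo={N3,N5}; Gala={N9,N11}).
Every remaining group overlaps one of these, and no 5 of the listed groups are pairwise disjoint, so 4 is the maximum.

4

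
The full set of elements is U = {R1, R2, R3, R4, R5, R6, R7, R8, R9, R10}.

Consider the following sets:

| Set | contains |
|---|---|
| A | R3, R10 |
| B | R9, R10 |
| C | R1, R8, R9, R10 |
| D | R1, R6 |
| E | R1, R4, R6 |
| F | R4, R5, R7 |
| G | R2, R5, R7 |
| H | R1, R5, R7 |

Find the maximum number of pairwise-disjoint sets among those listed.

3

B, D, F are pairwise disjoint (B={R9,R10}; D={R1,R6}; F={R4,R5,R7}).
Every remaining set overlaps one of these, and no 4 of the listed sets are pairwise disjoint, so 3 is the maximum.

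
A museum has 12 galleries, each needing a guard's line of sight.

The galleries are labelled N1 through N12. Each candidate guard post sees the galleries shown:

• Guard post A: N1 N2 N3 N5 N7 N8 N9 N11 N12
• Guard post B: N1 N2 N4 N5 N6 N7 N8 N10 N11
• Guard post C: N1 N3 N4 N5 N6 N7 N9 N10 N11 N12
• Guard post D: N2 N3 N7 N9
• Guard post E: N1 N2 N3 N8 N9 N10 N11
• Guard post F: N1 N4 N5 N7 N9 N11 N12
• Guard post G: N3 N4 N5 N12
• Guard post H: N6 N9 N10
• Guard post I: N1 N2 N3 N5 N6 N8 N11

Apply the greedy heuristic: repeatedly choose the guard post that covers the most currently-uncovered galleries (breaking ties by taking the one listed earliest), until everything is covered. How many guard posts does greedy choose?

2

Greedy: pick C (covers 10 new) → pick A (covers 2 new). Total picks: 2.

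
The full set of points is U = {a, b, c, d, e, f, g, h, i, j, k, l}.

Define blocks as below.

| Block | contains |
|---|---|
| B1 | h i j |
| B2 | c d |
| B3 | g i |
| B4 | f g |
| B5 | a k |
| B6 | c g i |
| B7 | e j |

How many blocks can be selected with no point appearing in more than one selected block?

4

B1, B2, B4, B5 are pairwise disjoint (B1={h,i,j}; B2={c,d}; B4={f,g}; B5={a,k}).
Every remaining block overlaps one of these, and no 5 of the listed blocks are pairwise disjoint, so 4 is the maximum.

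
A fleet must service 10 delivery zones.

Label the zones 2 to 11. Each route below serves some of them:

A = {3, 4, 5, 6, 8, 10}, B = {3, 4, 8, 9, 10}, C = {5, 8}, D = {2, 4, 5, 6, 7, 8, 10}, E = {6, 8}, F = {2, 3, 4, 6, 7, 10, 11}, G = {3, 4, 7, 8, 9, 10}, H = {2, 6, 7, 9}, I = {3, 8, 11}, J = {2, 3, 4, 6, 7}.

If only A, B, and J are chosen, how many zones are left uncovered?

Union of A, B, J = {2, 3, 4, 5, 6, 7, 8, 9, 10}.
Not covered: 11 — 1 zone.

1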